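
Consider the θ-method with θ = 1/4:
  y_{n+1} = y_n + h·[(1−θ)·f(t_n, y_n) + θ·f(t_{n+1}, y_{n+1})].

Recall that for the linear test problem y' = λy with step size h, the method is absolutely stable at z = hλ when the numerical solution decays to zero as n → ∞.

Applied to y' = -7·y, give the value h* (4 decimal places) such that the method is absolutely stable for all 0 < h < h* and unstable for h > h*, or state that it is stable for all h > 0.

With y'=λy (z=hλ):
  y_{n+1} = y_n + z·[3/4·y_n + 1/4·y_{n+1}] ⇒ (1 − 1/4z)y_{n+1} = (1 + 3/4z)y_n
  ⇒ R(z) = (1 + 3/4z)/(1 − 1/4z).

Boundary: |R(x)|=1, x<0.
x=-0.84: |R|=0.3058
R=−1: 1+3/4x = −1+1/4x ⇒ -1/2x=2 ⇒ x=2/(-1/2)=-4.0000
Confirm numerically:
  x=-3.878: |R|=0.96903 <1
  x=-3.371: |R|=0.82933 <1
  x=-3.151: |R|=0.76255 <1
  x=-2.925: |R|=0.68953 <1
  x=-4.474: |R|=1.11187 >1
  x=-4.126: |R|=1.03101 >1
Stable set (-4.0000, 0).

(-4.0000,0); λ=-7 ⇒ h* = (4)/7 = 0.5714.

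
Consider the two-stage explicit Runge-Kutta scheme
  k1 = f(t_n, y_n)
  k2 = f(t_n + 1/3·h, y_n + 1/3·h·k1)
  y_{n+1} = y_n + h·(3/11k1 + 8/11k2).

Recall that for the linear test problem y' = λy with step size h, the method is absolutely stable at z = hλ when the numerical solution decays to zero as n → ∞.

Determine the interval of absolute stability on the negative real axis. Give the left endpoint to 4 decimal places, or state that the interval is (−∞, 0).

On y'=λy, z=hλ:
  k1=λy_n ⇒ h·k1=z·y_n;  k2=λ(1+1/3z)y_n ⇒ h·k2=z(1+1/3z)y_n
  y_{n+1}/y_n = 1 + 3/11z + 8/11z(1+1/3z) = 1 + z + 8/33z²
  Hence R(z) = 1 + z + 8/33z².

Solve |R(x)|<1 on ℝ⁻.
x=-0.52: |R|=0.5456
R=1: x+8/33x²=0 ⇒ x=−33/8=-4.1250; min R=1−1/(4·8/33)=-0.0312>−1
Confirm numerically:
  x=-3.882: |R|=0.77131 <1
  x=-2.222: |R|=0.02508 <1
  x=-1.918: |R|=0.02619 <1
  x=-4.389: |R|=1.28090 >1
  x=-4.383: |R|=1.27414 >1
  x=-4.193: |R|=1.06912 >1
Stable set (-4.1250, 0).

(-4.1250, 0).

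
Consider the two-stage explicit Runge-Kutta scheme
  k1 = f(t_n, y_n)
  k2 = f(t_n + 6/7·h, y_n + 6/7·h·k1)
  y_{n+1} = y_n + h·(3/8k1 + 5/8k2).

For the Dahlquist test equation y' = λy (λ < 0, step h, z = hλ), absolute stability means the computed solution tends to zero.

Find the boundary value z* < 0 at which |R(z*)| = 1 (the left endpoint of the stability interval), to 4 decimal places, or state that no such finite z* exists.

Set f=λy, z=hλ:
  k1=λy_n ⇒ h·k1=z·y_n;  k2=λ(1+6/7z)y_n ⇒ h·k2=z(1+6/7z)y_n
  y_{n+1}/y_n = 1 + 3/8z + 5/8z(1+6/7z) = 1 + z + 15/28z²
  R(z) = 1 + z + 15/28z².

Solve |R(x)|<1 on ℝ⁻.
x=-0.65: |R|=0.5763
R=1: x+15/28x²=0 ⇒ x=−28/15=-1.8667; min R=1−1/(4·15/28)=0.5333>−1
Confirm numerically:
  x=-1.622: |R|=0.78740 <1
  x=-1.391: |R|=0.64554 <1
  x=-1.215: |R|=0.57583 <1
  x=-2.349: |R|=1.60696 >1
  x=-1.894: |R|=1.02773 >1
So |R|<1 on (-1.8667, 0).

left endpoint -1.8667.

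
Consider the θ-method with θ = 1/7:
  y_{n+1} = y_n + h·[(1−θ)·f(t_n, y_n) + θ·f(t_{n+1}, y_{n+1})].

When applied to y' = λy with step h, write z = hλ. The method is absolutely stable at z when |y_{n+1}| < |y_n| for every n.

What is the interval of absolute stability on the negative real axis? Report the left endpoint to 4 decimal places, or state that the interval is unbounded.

With y'=λy (z=hλ):
  y_{n+1} = y_n + z·[6/7·y_n + 1/7·y_{n+1}] ⇒ (1 − 1/7z)y_{n+1} = (1 + 6/7z)y_n
  R(z) = (1 + 6/7z)/(1 − 1/7z).

Solve |R(x)|<1 on ℝ⁻.
x=-1.53: |R|=0.2556
R=−1: 1+6/7x = −1+1/7x ⇒ -5/7x=2 ⇒ x=2/(-5/7)=-2.8000
Confirm numerically:
  x=-2.463: |R|=0.82194 <1
  x=-2.128: |R|=0.63190 <1
  x=-1.779: |R|=0.41850 <1
  x=-1.344: |R|=0.12752 <1
  x=-3.298: |R|=1.24179 >1
  x=-3.079: |R|=1.13841 >1
  x=-2.868: |R|=1.03445 >1
So |R|<1 on (-2.8000, 0).

(-2.8000, 0).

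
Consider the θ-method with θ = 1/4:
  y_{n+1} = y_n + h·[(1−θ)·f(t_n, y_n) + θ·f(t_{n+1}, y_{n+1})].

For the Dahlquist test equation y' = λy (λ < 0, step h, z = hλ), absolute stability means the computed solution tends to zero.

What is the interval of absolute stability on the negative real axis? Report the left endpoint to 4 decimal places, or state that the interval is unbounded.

z∈(-4.0000,0).

With y'=λy (z=hλ):
  y_{n+1} = y_n + z·[3/4·y_n + 1/4·y_{n+1}] ⇒ (1 − 1/4z)y_{n+1} = (1 + 3/4z)y_n
  R(z) = (1 + 3/4z)/(1 − 1/4z).

Find x<0 with |R(x)|<1.
x=-0.67: |R|=0.4261
R=−1: 1+3/4x = −1+1/4x ⇒ -1/2x=2 ⇒ x=2/(-1/2)=-4.0000
Confirm numerically:
  x=-2.722: |R|=0.61976 <1
  x=-2.468: |R|=0.52628 <1
  x=-2.072: |R|=0.36495 <1
  x=-4.308: |R|=1.07415 >1
  x=-4.281: |R|=1.06787 >1
  x=-4.112: |R|=1.02761 >1
Interval (-4.0000, 0).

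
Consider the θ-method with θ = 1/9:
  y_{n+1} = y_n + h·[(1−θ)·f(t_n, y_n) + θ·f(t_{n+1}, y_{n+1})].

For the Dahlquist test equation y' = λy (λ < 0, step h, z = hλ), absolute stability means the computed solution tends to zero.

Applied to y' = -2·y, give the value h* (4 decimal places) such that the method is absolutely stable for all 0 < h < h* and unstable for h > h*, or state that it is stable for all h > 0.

Test eqn y'=λy, z=hλ:
  y_{n+1} = y_n + z·[8/9·y_n + 1/9·y_{n+1}] ⇒ (1 − 1/9z)y_{n+1} = (1 + 8/9z)y_n
  so R(z) = (1 + 8/9z)/(1 − 1/9z).

Solve |R(x)|<1 on ℝ⁻.
x=-1.18: |R|=0.0432
R=−1: 1+8/9x = −1+1/9x ⇒ -7/9x=2 ⇒ x=2/(-7/9)=-2.5714
Confirm numerically:
  x=-2.469: |R|=0.93748 <1
  x=-2.038: |R|=0.66171 <1
  x=-1.852: |R|=0.53594 <1
  x=-1.837: |R|=0.52561 <1
  x=-3.132: |R|=1.32344 >1
  x=-3.116: |R|=1.31463 >1
  x=-2.734: |R|=1.09698 >1
So |R|<1 on (-2.5714, 0).

(-2.5714,0); λ=-2 ⇒ h* = (18/7)/2 = 1.2857.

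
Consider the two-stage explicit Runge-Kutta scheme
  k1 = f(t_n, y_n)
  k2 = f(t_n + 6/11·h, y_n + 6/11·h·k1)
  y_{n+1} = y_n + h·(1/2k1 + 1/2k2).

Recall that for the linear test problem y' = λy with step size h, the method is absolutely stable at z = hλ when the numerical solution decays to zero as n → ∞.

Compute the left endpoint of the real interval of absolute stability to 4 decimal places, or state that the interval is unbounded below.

Test eqn y'=λy, z=hλ:
  k1=λy_n ⇒ h·k1=z·y_n;  k2=λ(1+6/11z)y_n ⇒ h·k2=z(1+6/11z)y_n
  y_{n+1}/y_n = 1 + 1/2z + 1/2z(1+6/11z) = 1 + z + 3/11z²
  R(z) = 1 + z + 3/11z².

Solve |R(x)|<1 on ℝ⁻.
x=-1.38: |R|=0.1394
R=1: x+3/11x²=0 ⇒ x=−11/3=-3.6667; min R=1−1/(4·3/11)=0.0833>−1
Confirm numerically:
  x=-3.554: |R|=0.89080 <1
  x=-2.814: |R|=0.34562 <1
  x=-2.693: |R|=0.28489 <1
  x=-2.456: |R|=0.18907 <1
  x=-4.047: |R|=1.41978 >1
  x=-3.844: |R|=1.18591 >1
  x=-3.784: |R|=1.12109 >1
Interval (-3.6667, 0).

left endpoint -3.6667.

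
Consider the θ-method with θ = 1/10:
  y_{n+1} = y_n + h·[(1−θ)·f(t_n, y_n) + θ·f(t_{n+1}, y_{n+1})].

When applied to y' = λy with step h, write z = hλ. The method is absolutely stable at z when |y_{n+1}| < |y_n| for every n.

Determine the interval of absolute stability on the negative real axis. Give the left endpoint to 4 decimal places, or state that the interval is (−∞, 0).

Set f=λy, z=hλ:
  y_{n+1} = y_n + z·[9/10·y_n + 1/10·y_{n+1}] ⇒ (1 − 1/10z)y_{n+1} = (1 + 9/10z)y_n
  so R(z) = (1 + 9/10z)/(1 − 1/10z).

Need |R(x)|<1, x<0.
x=-0.43: |R|=0.5877
R=−1: 1+9/10x = −1+1/10x ⇒ -4/5x=2 ⇒ x=2/(-4/5)=-2.5000
Confirm numerically:
  x=-2.326: |R|=0.88707 <1
  x=-1.708: |R|=0.45883 <1
  x=-1.280: |R|=0.13475 <1
  x=-2.697: |R|=1.12412 >1
  x=-2.692: |R|=1.12102 >1
  x=-2.591: |R|=1.05782 >1
Interval (-2.5000, 0).

(-2.5000, 0).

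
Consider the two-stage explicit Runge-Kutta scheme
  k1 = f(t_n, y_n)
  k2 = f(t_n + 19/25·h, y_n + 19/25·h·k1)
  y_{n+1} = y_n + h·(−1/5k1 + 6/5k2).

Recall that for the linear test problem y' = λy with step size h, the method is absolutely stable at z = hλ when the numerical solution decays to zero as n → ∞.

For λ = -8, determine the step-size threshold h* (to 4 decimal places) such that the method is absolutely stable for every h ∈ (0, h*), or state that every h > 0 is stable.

On y'=λy, z=hλ:
  k1=λy_n ⇒ h·k1=z·y_n;  k2=λ(1+19/25z)y_n ⇒ h·k2=z(1+19/25z)y_n
  y_{n+1}/y_n = 1 − 1/5z + 6/5z(1+19/25z) = 1 + z + 114/125z²
  R(z) = 1 + z + 114/125z².

Boundary: |R(x)|=1, x<0.
x=-1.22: |R|=1.1374
R=1: x+114/125x²=0 ⇒ x=−125/114=-1.0965; min R=1−1/(4·114/125)=0.7259>−1
Confirm numerically:
  x=-0.885: |R|=0.82930 <1
  x=-0.673: |R|=0.74007 <1
  x=-0.464: |R|=0.73235 <1
  x=-1.423: |R|=1.42374 >1
  x=-1.350: |R|=1.31212 >1
Stable set (-1.0965, 0).

(-1.0965,0); λ=-8 ⇒ h* = (125/114)/8 = 0.1371.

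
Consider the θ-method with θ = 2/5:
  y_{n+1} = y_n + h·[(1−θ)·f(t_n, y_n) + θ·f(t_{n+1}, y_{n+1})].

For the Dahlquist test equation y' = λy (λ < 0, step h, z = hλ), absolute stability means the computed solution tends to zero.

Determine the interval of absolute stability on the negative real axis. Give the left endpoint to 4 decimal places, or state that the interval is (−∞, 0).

z∈(-10.0000,0).

Set f=λy, z=hλ:
  y_{n+1} = y_n + z·[3/5·y_n + 2/5·y_{n+1}] ⇒ (1 − 2/5z)y_{n+1} = (1 + 3/5z)y_n
  ⇒ R(z) = (1 + 3/5z)/(1 − 2/5z).

Solve |R(x)|<1 on ℝ⁻.
x=-1.04: |R|=0.2655
R=−1: 1+3/5x = −1+2/5x ⇒ -1/5x=2 ⇒ x=2/(-1/5)=-10.0000
Confirm numerically:
  x=-7.947: |R|=0.90174 <1
  x=-7.642: |R|=0.88375 <1
  x=-7.131: |R|=0.85105 <1
  x=-10.388: |R|=1.01505 >1
  x=-10.106: |R|=1.00420 >1
So |R|<1 on (-10.0000, 0).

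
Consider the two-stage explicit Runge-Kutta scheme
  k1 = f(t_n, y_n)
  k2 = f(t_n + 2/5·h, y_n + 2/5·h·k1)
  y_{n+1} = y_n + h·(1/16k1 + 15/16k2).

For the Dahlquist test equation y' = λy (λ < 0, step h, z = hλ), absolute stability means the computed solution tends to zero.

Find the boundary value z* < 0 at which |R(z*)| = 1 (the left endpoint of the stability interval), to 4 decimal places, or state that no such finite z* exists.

With y'=λy (z=hλ):
  k1=λy_n ⇒ h·k1=z·y_n;  k2=λ(1+2/5z)y_n ⇒ h·k2=z(1+2/5z)y_n
  y_{n+1}/y_n = 1 + 1/16z + 15/16z(1+2/5z) = 1 + z + 3/8z²
  Hence R(z) = 1 + z + 3/8z².

Solve |R(x)|<1 on ℝ⁻.
x=-1.39: |R|=0.3345
R=1: x+3/8x²=0 ⇒ x=−8/3=-2.6667; min R=1−1/(4·3/8)=0.3333>−1
Confirm numerically:
  x=-2.467: |R|=0.81528 <1
  x=-2.322: |R|=0.69988 <1
  x=-1.784: |R|=0.40950 <1
  x=-3.238: |R|=1.69374 >1
  x=-2.786: |R|=1.12467 >1
  x=-2.783: |R|=1.12141 >1
So |R|<1 on (-2.6667, 0).

z* = -2.6667.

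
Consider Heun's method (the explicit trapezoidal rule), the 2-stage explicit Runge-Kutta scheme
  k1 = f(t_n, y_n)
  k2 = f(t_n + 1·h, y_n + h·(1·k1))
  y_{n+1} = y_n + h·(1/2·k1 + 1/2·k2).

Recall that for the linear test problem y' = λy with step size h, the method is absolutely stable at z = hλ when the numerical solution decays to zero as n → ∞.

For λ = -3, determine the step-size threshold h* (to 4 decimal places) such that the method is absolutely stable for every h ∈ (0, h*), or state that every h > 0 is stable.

(-2.0000,0); λ=-3 ⇒ h* = 0.6667.

Test eqn y'=λy, z=hλ:
  order 2, 2-stage ⇒ R(z)=1+z+z^2/2
  (e.g. R(-0.86)=0.50980, |R|=0.50980)

Find x<0 with |R(x)|<1.
x=-0.86: |R|=0.5098
|R(-2.34)|=1.3978 |R(-1.65)|=0.7112 |R(-1.17)|=0.5144
Bisect:
  x_lo=-2.3749 |R|=1.4452  x_hi=-0.3340 |R|=0.7218
  mid=-1.35448 |R|=0.56283 →hi
  mid=-1.86471 |R|=0.87386 →hi
  mid=-2.11982 |R|=1.12700 →lo
  mid=-1.99227 |R|=0.99230 →hi
  mid=-2.05605 |R|=1.05762 →lo
  mid=-2.02416 |R|=1.02445 →lo
  mid=-2.00821 |R|=1.00824 →lo
  mid=-2.00024 |R|=1.00024 →lo
  ...
  [-2.00011,-1.99999] ⇒ x*=-2.0000
Stable set (-2.0000, 0).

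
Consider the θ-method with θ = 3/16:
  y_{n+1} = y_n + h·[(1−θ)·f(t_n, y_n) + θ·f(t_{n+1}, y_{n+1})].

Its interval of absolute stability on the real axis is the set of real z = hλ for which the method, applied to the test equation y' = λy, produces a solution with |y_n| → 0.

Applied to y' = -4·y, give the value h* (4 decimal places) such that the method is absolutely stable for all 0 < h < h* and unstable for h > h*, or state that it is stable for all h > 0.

Test eqn y'=λy, z=hλ:
  y_{n+1} = y_n + z·[13/16·y_n + 3/16·y_{n+1}] ⇒ (1 − 3/16z)y_{n+1} = (1 + 13/16z)y_n
  ⇒ R(z) = (1 + 13/16z)/(1 − 3/16z).

Find x<0 with |R(x)|<1.
x=-1.46: |R|=0.1462
R=−1: 1+13/16x = −1+3/16x ⇒ -5/8x=2 ⇒ x=2/(-5/8)=-3.2000
Confirm numerically:
  x=-2.976: |R|=0.91014 <1
  x=-2.506: |R|=0.70491 <1
  x=-1.776: |R|=0.33233 <1
  x=-1.567: |R|=0.21115 <1
  x=-3.526: |R|=1.12266 >1
  x=-3.519: |R|=1.12012 >1
So |R|<1 on (-3.2000, 0).

(-3.2000,0); λ=-4 ⇒ h* = (16/5)/4 = 0.8000.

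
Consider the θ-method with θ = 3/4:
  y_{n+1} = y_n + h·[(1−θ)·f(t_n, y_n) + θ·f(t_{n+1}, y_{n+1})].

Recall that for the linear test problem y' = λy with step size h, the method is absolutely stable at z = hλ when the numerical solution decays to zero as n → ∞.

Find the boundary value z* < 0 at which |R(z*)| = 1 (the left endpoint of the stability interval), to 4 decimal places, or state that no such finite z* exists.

On y'=λy, z=hλ:
  y_{n+1} = y_n + z·[1/4·y_n + 3/4·y_{n+1}] ⇒ (1 − 3/4z)y_{n+1} = (1 + 1/4z)y_n
  R(z) = (1 + 1/4z)/(1 − 3/4z).

Need |R(x)|<1, x<0.
x=-1.14: |R|=0.3854
x=-2: |R|=0.2000
x=-10: |R|=0.1765
x=-100: |R|=0.3158
θ=3/4≥1/2 ⇒ |1+1/4x|<|1−3/4x| ∀x<0 ⇒ stable on all of ℝ⁻.

(−∞, 0) — no finite endpoint.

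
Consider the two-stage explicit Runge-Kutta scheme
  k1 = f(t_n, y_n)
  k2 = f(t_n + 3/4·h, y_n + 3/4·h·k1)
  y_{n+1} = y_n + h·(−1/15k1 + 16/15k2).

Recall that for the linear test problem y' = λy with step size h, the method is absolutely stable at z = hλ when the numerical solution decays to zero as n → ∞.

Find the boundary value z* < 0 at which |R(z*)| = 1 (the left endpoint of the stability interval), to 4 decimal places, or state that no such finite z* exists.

With y'=λy (z=hλ):
  k1=λy_n ⇒ h·k1=z·y_n;  k2=λ(1+3/4z)y_n ⇒ h·k2=z(1+3/4z)y_n
  y_{n+1}/y_n = 1 − 1/15z + 16/15z(1+3/4z) = 1 + z + 4/5z²
  so R(z) = 1 + z + 4/5z².

Find x<0 with |R(x)|<1.
x=-0.48: |R|=0.7043
R=1: x+4/5x²=0 ⇒ x=−5/4=-1.2500; min R=1−1/(4·4/5)=0.6875>−1
Confirm numerically:
  x=-1.177: |R|=0.93126 <1
  x=-0.956: |R|=0.77515 <1
  x=-0.824: |R|=0.71918 <1
  x=-0.725: |R|=0.69550 <1
  x=-1.705: |R|=1.62062 >1
  x=-1.649: |R|=1.52636 >1
  x=-1.526: |R|=1.33694 >1
Stable set (-1.2500, 0).

z* = -1.2500.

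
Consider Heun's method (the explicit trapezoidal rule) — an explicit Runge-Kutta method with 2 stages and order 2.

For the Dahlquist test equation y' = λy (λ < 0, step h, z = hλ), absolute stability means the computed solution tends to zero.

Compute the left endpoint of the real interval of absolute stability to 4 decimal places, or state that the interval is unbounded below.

left endpoint -2.0000.

Test eqn y'=λy, z=hλ:
  order 2, 2-stage ⇒ R(z)=1+z+z^2/2
  (e.g. R(-0.33)=0.72445, |R|=0.72445)

Solve |R(x)|<1 on ℝ⁻.
x=-0.33: |R|=0.7245
|R(-2.35)|=1.4113 |R(-0.85)|=0.5112 |R(-0.59)|=0.5840
Bisect:
  x_lo=-2.7422 |R|=2.0177  x_hi=-0.1613 |R|=0.8517
  mid=-1.45177 |R|=0.60205 →hi
  mid=-2.09700 |R|=1.10170 →lo
  mid=-1.77439 |R|=0.79984 →hi
  mid=-1.93569 |R|=0.93776 →hi
  mid=-2.01635 |R|=1.01648 →lo
  mid=-1.97602 |R|=0.97631 →hi
  mid=-1.99618 |R|=0.99619 →hi
  mid=-2.00626 |R|=1.00628 →lo
  mid=-2.00122 |R|=1.00122 →lo
  mid=-1.99870 |R|=0.99870 →hi
  ...
  [-2.00012,-1.99996] ⇒ x*=-2.0000
So |R|<1 on (-2.0000, 0).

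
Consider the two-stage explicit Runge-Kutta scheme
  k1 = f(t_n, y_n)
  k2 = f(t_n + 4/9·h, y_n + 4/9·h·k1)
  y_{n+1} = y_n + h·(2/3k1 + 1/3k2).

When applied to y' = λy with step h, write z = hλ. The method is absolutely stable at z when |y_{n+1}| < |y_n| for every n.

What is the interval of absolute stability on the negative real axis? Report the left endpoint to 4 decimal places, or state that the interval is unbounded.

z∈(-6.7500,0).

On y'=λy, z=hλ:
  k1=λy_n ⇒ h·k1=z·y_n;  k2=λ(1+4/9z)y_n ⇒ h·k2=z(1+4/9z)y_n
  y_{n+1}/y_n = 1 + 2/3z + 1/3z(1+4/9z) = 1 + z + 4/27z²
  Hence R(z) = 1 + z + 4/27z².

Solve |R(x)|<1 on ℝ⁻.
x=-1.29: |R|=0.0435
R=1: x+4/27x²=0 ⇒ x=−27/4=-6.7500; min R=1−1/(4·4/27)=-0.6875>−1
Confirm numerically:
  x=-4.012: |R|=0.62739 <1
  x=-3.244: |R|=0.68496 <1
  x=-2.890: |R|=0.65265 <1
  x=-7.257: |R|=1.54508 >1
  x=-7.217: |R|=1.49931 >1
  x=-7.087: |R|=1.35383 >1
Interval (-6.7500, 0).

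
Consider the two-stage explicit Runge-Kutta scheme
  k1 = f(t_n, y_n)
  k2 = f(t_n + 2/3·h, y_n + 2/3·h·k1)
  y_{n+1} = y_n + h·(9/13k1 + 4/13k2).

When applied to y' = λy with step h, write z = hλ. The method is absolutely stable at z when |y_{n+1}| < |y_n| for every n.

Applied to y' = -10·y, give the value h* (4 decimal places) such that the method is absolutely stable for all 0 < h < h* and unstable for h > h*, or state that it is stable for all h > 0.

(-4.8750,0); λ=-10 ⇒ h* = (39/8)/10 = 0.4875.

Test eqn y'=λy, z=hλ:
  k1=λy_n ⇒ h·k1=z·y_n;  k2=λ(1+2/3z)y_n ⇒ h·k2=z(1+2/3z)y_n
  y_{n+1}/y_n = 1 + 9/13z + 4/13z(1+2/3z) = 1 + z + 8/39z²
  so R(z) = 1 + z + 8/39z².

Find x<0 with |R(x)|<1.
x=-1.5: |R|=0.0385
R=1: x+8/39x²=0 ⇒ x=−39/8=-4.8750; min R=1−1/(4·8/39)=-0.2188>−1
Confirm numerically:
  x=-3.025: |R|=0.14795 <1
  x=-2.178: |R|=0.20494 <1
  x=-2.105: |R|=0.19607 <1
  x=-5.431: |R|=1.61941 >1
  x=-5.331: |R|=1.49865 >1
Stable set (-4.8750, 0).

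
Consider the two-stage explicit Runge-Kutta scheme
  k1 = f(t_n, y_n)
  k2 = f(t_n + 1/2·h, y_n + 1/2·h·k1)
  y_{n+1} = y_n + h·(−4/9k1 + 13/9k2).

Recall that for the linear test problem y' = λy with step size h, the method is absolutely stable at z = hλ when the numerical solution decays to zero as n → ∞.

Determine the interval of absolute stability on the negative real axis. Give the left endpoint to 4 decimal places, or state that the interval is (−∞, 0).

On y'=λy, z=hλ:
  k1=λy_n ⇒ h·k1=z·y_n;  k2=λ(1+1/2z)y_n ⇒ h·k2=z(1+1/2z)y_n
  y_{n+1}/y_n = 1 − 4/9z + 13/9z(1+1/2z) = 1 + z + 13/18z²
  Hence R(z) = 1 + z + 13/18z².

Boundary: |R(x)|=1, x<0.
x=-1.55: |R|=1.1851
R=1: x+13/18x²=0 ⇒ x=−18/13=-1.3846; min R=1−1/(4·13/18)=0.6538>−1
Confirm numerically:
  x=-1.332: |R|=0.94938 <1
  x=-1.261: |R|=0.88742 <1
  x=-0.700: |R|=0.65389 <1
  x=-0.654: |R|=0.65491 <1
  x=-1.862: |R|=1.64198 >1
  x=-1.780: |R|=1.50829 >1
  x=-1.507: |R|=1.13320 >1
Interval (-1.3846, 0).

(-1.3846, 0).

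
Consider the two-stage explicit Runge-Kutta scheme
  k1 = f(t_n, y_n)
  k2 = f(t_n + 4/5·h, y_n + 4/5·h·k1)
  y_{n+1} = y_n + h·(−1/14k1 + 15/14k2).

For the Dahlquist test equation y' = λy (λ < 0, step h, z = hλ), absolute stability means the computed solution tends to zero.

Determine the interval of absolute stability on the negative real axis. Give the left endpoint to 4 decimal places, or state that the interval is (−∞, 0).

z∈(-1.1667,0).

With y'=λy (z=hλ):
  k1=λy_n ⇒ h·k1=z·y_n;  k2=λ(1+4/5z)y_n ⇒ h·k2=z(1+4/5z)y_n
  y_{n+1}/y_n = 1 − 1/14z + 15/14z(1+4/5z) = 1 + z + 6/7z²
  so R(z) = 1 + z + 6/7z².

Need |R(x)|<1, x<0.
x=-1.58: |R|=1.5598
R=1: x+6/7x²=0 ⇒ x=−7/6=-1.1667; min R=1−1/(4·6/7)=0.7083>−1
Confirm numerically:
  x=-0.929: |R|=0.81075 <1
  x=-0.828: |R|=0.75964 <1
  x=-0.761: |R|=0.73539 <1
  x=-1.395: |R|=1.27302 >1
  x=-1.336: |R|=1.19391 >1
Interval (-1.1667, 0).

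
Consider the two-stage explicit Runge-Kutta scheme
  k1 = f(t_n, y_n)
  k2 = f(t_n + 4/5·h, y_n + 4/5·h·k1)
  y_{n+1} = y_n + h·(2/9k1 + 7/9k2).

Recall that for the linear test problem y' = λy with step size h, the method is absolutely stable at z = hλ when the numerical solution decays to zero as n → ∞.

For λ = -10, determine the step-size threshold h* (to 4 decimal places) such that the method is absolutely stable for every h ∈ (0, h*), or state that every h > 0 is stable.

(-1.6071,0); λ=-10 ⇒ h* = (45/28)/10 = 0.1607.

On y'=λy, z=hλ:
  k1=λy_n ⇒ h·k1=z·y_n;  k2=λ(1+4/5z)y_n ⇒ h·k2=z(1+4/5z)y_n
  y_{n+1}/y_n = 1 + 2/9z + 7/9z(1+4/5z) = 1 + z + 28/45z²
  R(z) = 1 + z + 28/45z².

Find x<0 with |R(x)|<1.
x=-0.62: |R|=0.6192
R=1: x+28/45x²=0 ⇒ x=−45/28=-1.6071; min R=1−1/(4·28/45)=0.5982>−1
Confirm numerically:
  x=-1.508: |R|=0.90697 <1
  x=-1.489: |R|=0.89054 <1
  x=-1.273: |R|=0.73533 <1
  x=-1.873: |R|=1.30984 >1
  x=-1.757: |R|=1.16383 >1
Interval (-1.6071, 0).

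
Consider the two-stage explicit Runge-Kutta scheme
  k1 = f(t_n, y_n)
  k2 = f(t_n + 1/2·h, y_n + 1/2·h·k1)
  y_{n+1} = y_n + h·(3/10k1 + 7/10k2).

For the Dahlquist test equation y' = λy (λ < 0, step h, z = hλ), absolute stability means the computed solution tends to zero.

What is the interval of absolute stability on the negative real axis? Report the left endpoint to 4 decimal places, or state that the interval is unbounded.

z∈(-2.8571,0).

Set f=λy, z=hλ:
  k1=λy_n ⇒ h·k1=z·y_n;  k2=λ(1+1/2z)y_n ⇒ h·k2=z(1+1/2z)y_n
  y_{n+1}/y_n = 1 + 3/10z + 7/10z(1+1/2z) = 1 + z + 7/20z²
  ⇒ R(z) = 1 + z + 7/20z².

Need |R(x)|<1, x<0.
x=-0.57: |R|=0.5437
R=1: x+7/20x²=0 ⇒ x=−20/7=-2.8571; min R=1−1/(4·7/20)=0.2857>−1
Confirm numerically:
  x=-2.192: |R|=0.48970 <1
  x=-2.185: |R|=0.48598 <1
  x=-2.135: |R|=0.46038 <1
  x=-3.089: |R|=1.25067 >1
  x=-3.037: |R|=1.19118 >1
Stable set (-2.8571, 0).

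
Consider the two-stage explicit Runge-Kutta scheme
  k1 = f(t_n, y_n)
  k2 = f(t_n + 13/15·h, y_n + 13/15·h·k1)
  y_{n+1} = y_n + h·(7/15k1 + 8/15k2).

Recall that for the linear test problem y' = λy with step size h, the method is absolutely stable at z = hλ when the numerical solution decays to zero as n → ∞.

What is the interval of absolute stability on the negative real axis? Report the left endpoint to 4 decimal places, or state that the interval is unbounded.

(-2.1635, 0).

On y'=λy, z=hλ:
  k1=λy_n ⇒ h·k1=z·y_n;  k2=λ(1+13/15z)y_n ⇒ h·k2=z(1+13/15z)y_n
  y_{n+1}/y_n = 1 + 7/15z + 8/15z(1+13/15z) = 1 + z + 104/225z²
  ⇒ R(z) = 1 + z + 104/225z².

Boundary: |R(x)|=1, x<0.
x=-0.58: |R|=0.5755
R=1: x+104/225x²=0 ⇒ x=−225/104=-2.1635; min R=1−1/(4·104/225)=0.4591>−1
Confirm numerically:
  x=-1.777: |R|=0.68257 <1
  x=-1.577: |R|=0.57251 <1
  x=-1.420: |R|=0.51202 <1
  x=-2.431: |R|=1.30062 >1
  x=-2.281: |R|=1.12392 >1
  x=-2.194: |R|=1.03097 >1
So |R|<1 on (-2.1635, 0).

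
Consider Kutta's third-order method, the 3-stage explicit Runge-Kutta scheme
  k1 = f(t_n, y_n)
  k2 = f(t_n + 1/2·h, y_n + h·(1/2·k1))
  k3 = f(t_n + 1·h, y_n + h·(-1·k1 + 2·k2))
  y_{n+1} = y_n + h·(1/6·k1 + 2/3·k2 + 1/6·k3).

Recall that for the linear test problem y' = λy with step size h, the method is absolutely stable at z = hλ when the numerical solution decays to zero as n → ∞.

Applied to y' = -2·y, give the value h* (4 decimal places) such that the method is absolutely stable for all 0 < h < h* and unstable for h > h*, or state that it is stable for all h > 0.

Test eqn y'=λy, z=hλ:
  order 3, 3-stage ⇒ R(z)=1+z+z^2/2+z^3/6
  (e.g. R(-1.21)=0.22679, |R|=0.22679)

Solve |R(x)|<1 on ℝ⁻.
x=-1.21: |R|=0.2268
|R(-2.71)|=1.3550 |R(-2.5)|=0.9792 |R(-1.36)|=0.1456
Bisect:
  x_lo=-2.8614 |R|=1.6723  x_hi=-0.3265 |R|=0.7210
  mid=-1.59396 |R|=0.00143 →hi
  mid=-2.22768 |R|=0.58890 →hi
  mid=-2.54455 |R|=1.05306 →lo
  mid=-2.38612 |R|=0.80359 →hi
  mid=-2.46533 |R|=0.92372 →hi
  mid=-2.50494 |R|=0.98721 →hi
  mid=-2.52474 |R|=1.01984 →lo
  mid=-2.51484 |R|=1.00345 →lo
  ...
  [-2.51283,-2.51267] ⇒ x*=-2.5127
So |R|<1 on (-2.5127, 0).

(-2.5127,0); λ=-2 ⇒ h* = 1.2564.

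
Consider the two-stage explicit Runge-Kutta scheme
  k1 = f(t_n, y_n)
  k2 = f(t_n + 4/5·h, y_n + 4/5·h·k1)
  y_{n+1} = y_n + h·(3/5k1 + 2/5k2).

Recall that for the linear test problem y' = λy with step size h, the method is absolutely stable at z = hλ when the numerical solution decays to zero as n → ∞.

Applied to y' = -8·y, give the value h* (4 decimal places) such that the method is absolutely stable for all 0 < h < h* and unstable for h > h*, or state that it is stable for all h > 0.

(-3.1250,0); λ=-8 ⇒ h* = (25/8)/8 = 0.3906.

Set f=λy, z=hλ:
  k1=λy_n ⇒ h·k1=z·y_n;  k2=λ(1+4/5z)y_n ⇒ h·k2=z(1+4/5z)y_n
  y_{n+1}/y_n = 1 + 3/5z + 2/5z(1+4/5z) = 1 + z + 8/25z²
  R(z) = 1 + z + 8/25z².

Solve |R(x)|<1 on ℝ⁻.
x=-1.26: |R|=0.2480
R=1: x+8/25x²=0 ⇒ x=−25/8=-3.1250; min R=1−1/(4·8/25)=0.2188>−1
Confirm numerically:
  x=-3.008: |R|=0.88738 <1
  x=-2.758: |R|=0.67610 <1
  x=-1.344: |R|=0.23403 <1
  x=-3.683: |R|=1.65764 >1
  x=-3.465: |R|=1.37699 >1
  x=-3.395: |R|=1.29333 >1
Stable set (-3.1250, 0).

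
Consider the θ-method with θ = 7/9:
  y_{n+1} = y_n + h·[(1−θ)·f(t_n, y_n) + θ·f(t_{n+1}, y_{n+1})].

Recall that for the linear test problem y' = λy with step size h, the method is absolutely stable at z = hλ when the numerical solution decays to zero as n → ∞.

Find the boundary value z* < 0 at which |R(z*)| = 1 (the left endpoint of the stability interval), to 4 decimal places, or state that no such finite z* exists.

Set f=λy, z=hλ:
  y_{n+1} = y_n + z·[2/9·y_n + 7/9·y_{n+1}] ⇒ (1 − 7/9z)y_{n+1} = (1 + 2/9z)y_n
  ⇒ R(z) = (1 + 2/9z)/(1 − 7/9z).

Boundary: |R(x)|=1, x<0.
x=-0.81: |R|=0.5031
x=-2: |R|=0.2174
x=-10: |R|=0.1392
x=-100: |R|=0.2694
θ=7/9≥1/2 ⇒ |1+2/9x|<|1−7/9x| ∀x<0 ⇒ stable on all of ℝ⁻.

unbounded; (−∞, 0).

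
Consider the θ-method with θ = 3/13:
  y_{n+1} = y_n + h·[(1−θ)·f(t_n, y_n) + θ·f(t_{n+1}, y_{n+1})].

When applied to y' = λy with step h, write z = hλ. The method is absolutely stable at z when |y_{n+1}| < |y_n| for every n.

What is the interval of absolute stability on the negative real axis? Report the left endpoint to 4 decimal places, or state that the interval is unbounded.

z∈(-3.7143,0).

With y'=λy (z=hλ):
  y_{n+1} = y_n + z·[10/13·y_n + 3/13·y_{n+1}] ⇒ (1 − 3/13z)y_{n+1} = (1 + 10/13z)y_n
  R(z) = (1 + 10/13z)/(1 − 3/13z).

Need |R(x)|<1, x<0.
x=-0.49: |R|=0.5598
R=−1: 1+10/13x = −1+3/13x ⇒ -7/13x=2 ⇒ x=2/(-7/13)=-3.7143
Confirm numerically:
  x=-2.678: |R|=0.65513 <1
  x=-2.576: |R|=0.61559 <1
  x=-1.841: |R|=0.29207 <1
  x=-1.601: |R|=0.16907 <1
  x=-4.285: |R|=1.15452 >1
  x=-4.216: |R|=1.13693 >1
  x=-4.142: |R|=1.11775 >1
Interval (-3.7143, 0).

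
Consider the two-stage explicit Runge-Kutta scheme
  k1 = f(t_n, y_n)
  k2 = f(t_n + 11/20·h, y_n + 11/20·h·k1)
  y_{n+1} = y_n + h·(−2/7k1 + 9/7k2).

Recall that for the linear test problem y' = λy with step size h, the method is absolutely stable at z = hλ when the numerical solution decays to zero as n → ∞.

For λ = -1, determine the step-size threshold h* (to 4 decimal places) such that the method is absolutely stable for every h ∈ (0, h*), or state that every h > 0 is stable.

On y'=λy, z=hλ:
  k1=λy_n ⇒ h·k1=z·y_n;  k2=λ(1+11/20z)y_n ⇒ h·k2=z(1+11/20z)y_n
  y_{n+1}/y_n = 1 − 2/7z + 9/7z(1+11/20z) = 1 + z + 99/140z²
  R(z) = 1 + z + 99/140z².

Find x<0 with |R(x)|<1.
x=-0.62: |R|=0.6518
R=1: x+99/140x²=0 ⇒ x=−140/99=-1.4141; min R=1−1/(4·99/140)=0.6465>−1
Confirm numerically:
  x=-1.375: |R|=0.96194 <1
  x=-1.338: |R|=0.92796 <1
  x=-1.027: |R|=0.71884 <1
  x=-1.940: |R|=1.72140 >1
  x=-1.458: |R|=1.04522 >1
So |R|<1 on (-1.4141, 0).

(-1.4141,0); λ=-1 ⇒ h* = (140/99)/1 = 1.4141.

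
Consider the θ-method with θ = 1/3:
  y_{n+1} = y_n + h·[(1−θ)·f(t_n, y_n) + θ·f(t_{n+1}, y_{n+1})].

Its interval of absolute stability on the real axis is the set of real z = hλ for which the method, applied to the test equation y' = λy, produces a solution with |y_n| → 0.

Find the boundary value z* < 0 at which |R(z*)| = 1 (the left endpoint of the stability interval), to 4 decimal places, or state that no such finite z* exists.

left endpoint -6.0000.

On y'=λy, z=hλ:
  y_{n+1} = y_n + z·[2/3·y_n + 1/3·y_{n+1}] ⇒ (1 − 1/3z)y_{n+1} = (1 + 2/3z)y_n
  ⇒ R(z) = (1 + 2/3z)/(1 − 1/3z).

Solve |R(x)|<1 on ℝ⁻.
x=-0.84: |R|=0.3437
R=−1: 1+2/3x = −1+1/3x ⇒ -1/3x=2 ⇒ x=2/(-1/3)=-6.0000
Confirm numerically:
  x=-5.950: |R|=0.99441 <1
  x=-4.922: |R|=0.86392 <1
  x=-2.615: |R|=0.39715 <1
  x=-6.433: |R|=1.04590 >1
  x=-6.037: |R|=1.00409 >1
So |R|<1 on (-6.0000, 0).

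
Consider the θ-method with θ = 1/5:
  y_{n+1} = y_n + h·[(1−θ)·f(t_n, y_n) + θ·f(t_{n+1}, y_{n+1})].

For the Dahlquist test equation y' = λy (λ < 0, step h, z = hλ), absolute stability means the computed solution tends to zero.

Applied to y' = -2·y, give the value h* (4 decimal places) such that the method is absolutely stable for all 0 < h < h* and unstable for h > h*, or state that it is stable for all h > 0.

(-3.3333,0); λ=-2 ⇒ h* = (10/3)/2 = 1.6667.

Set f=λy, z=hλ:
  y_{n+1} = y_n + z·[4/5·y_n + 1/5·y_{n+1}] ⇒ (1 − 1/5z)y_{n+1} = (1 + 4/5z)y_n
  Hence R(z) = (1 + 4/5z)/(1 − 1/5z).

Boundary: |R(x)|=1, x<0.
x=-0.49: |R|=0.5537
R=−1: 1+4/5x = −1+1/5x ⇒ -3/5x=2 ⇒ x=2/(-3/5)=-3.3333
Confirm numerically:
  x=-3.117: |R|=0.92004 <1
  x=-2.590: |R|=0.70619 <1
  x=-2.514: |R|=0.67288 <1
  x=-2.317: |R|=0.58330 <1
  x=-3.836: |R|=1.17067 >1
  x=-3.627: |R|=1.10212 >1
Stable set (-3.3333, 0).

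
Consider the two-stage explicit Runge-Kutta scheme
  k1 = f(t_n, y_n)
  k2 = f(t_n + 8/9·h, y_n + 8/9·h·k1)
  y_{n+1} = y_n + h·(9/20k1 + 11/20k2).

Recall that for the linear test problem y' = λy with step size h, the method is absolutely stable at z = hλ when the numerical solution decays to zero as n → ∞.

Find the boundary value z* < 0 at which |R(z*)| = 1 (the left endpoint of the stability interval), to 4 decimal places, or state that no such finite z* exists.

On y'=λy, z=hλ:
  k1=λy_n ⇒ h·k1=z·y_n;  k2=λ(1+8/9z)y_n ⇒ h·k2=z(1+8/9z)y_n
  y_{n+1}/y_n = 1 + 9/20z + 11/20z(1+8/9z) = 1 + z + 22/45z²
  ⇒ R(z) = 1 + z + 22/45z².

Find x<0 with |R(x)|<1.
x=-0.99: |R|=0.4892
R=1: x+22/45x²=0 ⇒ x=−45/22=-2.0455; min R=1−1/(4·22/45)=0.4886>−1
Confirm numerically:
  x=-1.583: |R|=0.64210 <1
  x=-1.544: |R|=0.62148 <1
  x=-1.009: |R|=0.48873 <1
  x=-2.599: |R|=1.70335 >1
  x=-2.561: |R|=1.64549 >1
  x=-2.316: |R|=1.30633 >1
Stable set (-2.0455, 0).

left endpoint -2.0455.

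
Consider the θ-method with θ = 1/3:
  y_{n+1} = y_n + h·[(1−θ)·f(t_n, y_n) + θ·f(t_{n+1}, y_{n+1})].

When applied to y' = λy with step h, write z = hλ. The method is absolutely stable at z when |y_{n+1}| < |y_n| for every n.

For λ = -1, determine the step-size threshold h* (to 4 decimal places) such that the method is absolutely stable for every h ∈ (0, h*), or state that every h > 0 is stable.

(-6.0000,0); λ=-1 ⇒ h* = (6)/1 = 6.0000.

On y'=λy, z=hλ:
  y_{n+1} = y_n + z·[2/3·y_n + 1/3·y_{n+1}] ⇒ (1 − 1/3z)y_{n+1} = (1 + 2/3z)y_n
  ⇒ R(z) = (1 + 2/3z)/(1 − 1/3z).

Need |R(x)|<1, x<0.
x=-0.69: |R|=0.4390
R=−1: 1+2/3x = −1+1/3x ⇒ -1/3x=2 ⇒ x=2/(-1/3)=-6.0000
Confirm numerically:
  x=-5.425: |R|=0.93175 <1
  x=-4.083: |R|=0.72935 <1
  x=-2.584: |R|=0.38825 <1
  x=-6.596: |R|=1.06211 >1
  x=-6.261: |R|=1.02818 >1
  x=-6.050: |R|=1.00552 >1
So |R|<1 on (-6.0000, 0).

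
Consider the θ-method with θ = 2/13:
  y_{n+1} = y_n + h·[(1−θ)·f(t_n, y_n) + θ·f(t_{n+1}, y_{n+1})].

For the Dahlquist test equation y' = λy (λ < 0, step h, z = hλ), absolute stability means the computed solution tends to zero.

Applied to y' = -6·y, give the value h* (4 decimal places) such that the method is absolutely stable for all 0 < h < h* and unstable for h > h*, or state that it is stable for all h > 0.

Test eqn y'=λy, z=hλ:
  y_{n+1} = y_n + z·[11/13·y_n + 2/13·y_{n+1}] ⇒ (1 − 2/13z)y_{n+1} = (1 + 11/13z)y_n
  R(z) = (1 + 11/13z)/(1 − 2/13z).

Find x<0 with |R(x)|<1.
x=-0.84: |R|=0.2561
R=−1: 1+11/13x = −1+2/13x ⇒ -9/13x=2 ⇒ x=2/(-9/13)=-2.8889
Confirm numerically:
  x=-2.658: |R|=0.88655 <1
  x=-2.370: |R|=0.73675 <1
  x=-1.251: |R|=0.04909 <1
  x=-3.391: |R|=1.22844 >1
  x=-3.254: |R|=1.16844 >1
  x=-2.985: |R|=1.04560 >1
Stable set (-2.8889, 0).

(-2.8889,0); λ=-6 ⇒ h* = (26/9)/6 = 0.4815.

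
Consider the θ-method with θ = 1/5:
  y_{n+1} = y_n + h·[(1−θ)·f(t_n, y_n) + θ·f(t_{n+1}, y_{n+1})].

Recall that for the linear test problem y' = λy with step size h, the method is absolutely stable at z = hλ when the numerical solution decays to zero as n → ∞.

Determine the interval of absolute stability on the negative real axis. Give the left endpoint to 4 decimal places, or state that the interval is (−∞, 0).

(-3.3333, 0).

With y'=λy (z=hλ):
  y_{n+1} = y_n + z·[4/5·y_n + 1/5·y_{n+1}] ⇒ (1 − 1/5z)y_{n+1} = (1 + 4/5z)y_n
  ⇒ R(z) = (1 + 4/5z)/(1 − 1/5z).

Need |R(x)|<1, x<0.
x=-1.41: |R|=0.0998
R=−1: 1+4/5x = −1+1/5x ⇒ -3/5x=2 ⇒ x=2/(-3/5)=-3.3333
Confirm numerically:
  x=-2.787: |R|=0.78952 <1
  x=-2.374: |R|=0.60971 <1
  x=-2.180: |R|=0.51811 <1
  x=-1.600: |R|=0.21212 <1
  x=-3.529: |R|=1.06882 >1
  x=-3.524: |R|=1.06710 >1
Stable set (-3.3333, 0).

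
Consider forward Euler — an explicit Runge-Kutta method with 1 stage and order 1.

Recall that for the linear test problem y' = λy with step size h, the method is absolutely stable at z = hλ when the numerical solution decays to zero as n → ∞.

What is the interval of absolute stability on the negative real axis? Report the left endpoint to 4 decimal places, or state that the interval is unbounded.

(-2.0000, 0).

With y'=λy (z=hλ):
  order 1, 1-stage ⇒ R(z)=1+z
  (e.g. R(-1.42)=-0.42000, |R|=0.42000)

Solve |R(x)|<1 on ℝ⁻.
x=-1.42: |R|=0.4200
|R(-2.25)|=1.2500 |R(-0.79)|=0.2100 |R(-0.59)|=0.4100
Bisect:
  x_lo=-2.5230 |R|=1.5230  x_hi=-0.2753 |R|=0.7247
  mid=-1.39914 |R|=0.39914 →hi
  mid=-1.96107 |R|=0.96107 →hi
  mid=-2.24204 |R|=1.24204 →lo
  mid=-2.10156 |R|=1.10156 →lo
  mid=-2.03132 |R|=1.03132 →lo
  mid=-1.99620 |R|=0.99620 →hi
  mid=-2.01376 |R|=1.01376 →lo
  mid=-2.00498 |R|=1.00498 →lo
  mid=-2.00059 |R|=1.00059 →lo
  ...
  [-2.00004,-1.99990] ⇒ x*=-2.0000
So |R|<1 on (-2.0000, 0).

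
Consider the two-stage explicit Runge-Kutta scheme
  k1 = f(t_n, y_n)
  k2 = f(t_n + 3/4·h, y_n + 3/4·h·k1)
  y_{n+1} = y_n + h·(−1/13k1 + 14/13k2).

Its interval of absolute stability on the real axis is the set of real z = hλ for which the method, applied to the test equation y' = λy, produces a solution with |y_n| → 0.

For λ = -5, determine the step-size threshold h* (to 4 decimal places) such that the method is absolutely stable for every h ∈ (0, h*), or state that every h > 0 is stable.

With y'=λy (z=hλ):
  k1=λy_n ⇒ h·k1=z·y_n;  k2=λ(1+3/4z)y_n ⇒ h·k2=z(1+3/4z)y_n
  y_{n+1}/y_n = 1 − 1/13z + 14/13z(1+3/4z) = 1 + z + 21/26z²
  R(z) = 1 + z + 21/26z².

Boundary: |R(x)|=1, x<0.
x=-1.61: |R|=1.4836
R=1: x+21/26x²=0 ⇒ x=−26/21=-1.2381; min R=1−1/(4·21/26)=0.6905>−1
Confirm numerically:
  x=-1.032: |R|=0.82821 <1
  x=-0.965: |R|=0.78714 <1
  x=-0.810: |R|=0.71993 <1
  x=-0.774: |R|=0.70987 <1
  x=-1.384: |R|=1.16310 >1
  x=-1.303: |R|=1.06831 >1
Stable set (-1.2381, 0).

(-1.2381,0); λ=-5 ⇒ h* = (26/21)/5 = 0.2476.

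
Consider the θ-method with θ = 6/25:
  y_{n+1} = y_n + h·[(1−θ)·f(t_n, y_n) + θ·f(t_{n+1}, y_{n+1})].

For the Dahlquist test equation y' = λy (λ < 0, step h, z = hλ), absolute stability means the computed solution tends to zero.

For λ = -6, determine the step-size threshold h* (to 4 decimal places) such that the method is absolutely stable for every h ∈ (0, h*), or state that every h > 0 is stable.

(-3.8462,0); λ=-6 ⇒ h* = (50/13)/6 = 0.6410.

With y'=λy (z=hλ):
  y_{n+1} = y_n + z·[19/25·y_n + 6/25·y_{n+1}] ⇒ (1 − 6/25z)y_{n+1} = (1 + 19/25z)y_n
  Hence R(z) = (1 + 19/25z)/(1 − 6/25z).

Find x<0 with |R(x)|<1.
x=-1.76: |R|=0.2373
R=−1: 1+19/25x = −1+6/25x ⇒ -13/25x=2 ⇒ x=2/(-13/25)=-3.8462
Confirm numerically:
  x=-3.444: |R|=0.88551 <1
  x=-3.380: |R|=0.86617 <1
  x=-3.353: |R|=0.85791 <1
  x=-2.979: |R|=0.73707 <1
  x=-4.129: |R|=1.07387 >1
  x=-4.034: |R|=1.04963 >1
  x=-3.985: |R|=1.03690 >1
Stable set (-3.8462, 0).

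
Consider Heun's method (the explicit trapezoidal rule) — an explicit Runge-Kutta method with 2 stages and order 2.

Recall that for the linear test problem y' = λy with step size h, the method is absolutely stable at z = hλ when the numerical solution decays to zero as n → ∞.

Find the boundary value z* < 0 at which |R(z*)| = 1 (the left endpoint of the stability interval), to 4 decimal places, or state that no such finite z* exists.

left endpoint -2.0000.

Test eqn y'=λy, z=hλ:
  order 2, 2-stage ⇒ R(z)=1+z+z^2/2
  (e.g. R(-0.89)=0.50605, |R|=0.50605)

Boundary: |R(x)|=1, x<0.
x=-0.89: |R|=0.5061
|R(-1.47)|=0.6104 |R(-1.23)|=0.5264 |R(-1.2)|=0.5200
Bisect:
  x_lo=-2.3410 |R|=1.3991  x_hi=-0.0689 |R|=0.9335
  mid=-1.20493 |R|=0.52100 →hi
  mid=-1.77296 |R|=0.79874 →hi
  mid=-2.05698 |R|=1.05860 →lo
  mid=-1.91497 |R|=0.91859 →hi
  mid=-1.98598 |R|=0.98608 →hi
  mid=-2.02148 |R|=1.02171 →lo
  mid=-2.00373 |R|=1.00374 →lo
  mid=-1.99485 |R|=0.99487 →hi
  mid=-1.99929 |R|=0.99929 →hi
  ...
  [-2.00012,-1.99998] ⇒ x*=-2.0000
So |R|<1 on (-2.0000, 0).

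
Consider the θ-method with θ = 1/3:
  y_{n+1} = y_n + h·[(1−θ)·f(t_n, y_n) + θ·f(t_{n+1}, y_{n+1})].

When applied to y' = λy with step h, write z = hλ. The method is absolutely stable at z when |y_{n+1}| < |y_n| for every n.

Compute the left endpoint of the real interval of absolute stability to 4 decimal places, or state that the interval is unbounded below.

On y'=λy, z=hλ:
  y_{n+1} = y_n + z·[2/3·y_n + 1/3·y_{n+1}] ⇒ (1 − 1/3z)y_{n+1} = (1 + 2/3z)y_n
  R(z) = (1 + 2/3z)/(1 − 1/3z).

Need |R(x)|<1, x<0.
x=-1.35: |R|=0.0690
R=−1: 1+2/3x = −1+1/3x ⇒ -1/3x=2 ⇒ x=2/(-1/3)=-6.0000
Confirm numerically:
  x=-5.961: |R|=0.99565 <1
  x=-3.386: |R|=0.59067 <1
  x=-2.859: |R|=0.46390 <1
  x=-6.573: |R|=1.05986 >1
  x=-6.071: |R|=1.00783 >1
Interval (-6.0000, 0).

left endpoint -6.0000.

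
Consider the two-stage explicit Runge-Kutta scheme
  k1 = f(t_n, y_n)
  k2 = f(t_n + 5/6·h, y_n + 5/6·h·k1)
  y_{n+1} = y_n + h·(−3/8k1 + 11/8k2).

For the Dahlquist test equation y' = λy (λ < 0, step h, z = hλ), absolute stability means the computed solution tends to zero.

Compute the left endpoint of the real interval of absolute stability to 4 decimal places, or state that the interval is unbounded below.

Set f=λy, z=hλ:
  k1=λy_n ⇒ h·k1=z·y_n;  k2=λ(1+5/6z)y_n ⇒ h·k2=z(1+5/6z)y_n
  y_{n+1}/y_n = 1 − 3/8z + 11/8z(1+5/6z) = 1 + z + 55/48z²
  ⇒ R(z) = 1 + z + 55/48z².

Need |R(x)|<1, x<0.
x=-1.39: |R|=1.8239
R=1: x+55/48x²=0 ⇒ x=−48/55=-0.8727; min R=1−1/(4·55/48)=0.7818>−1
Confirm numerically:
  x=-0.667: |R|=0.84277 <1
  x=-0.640: |R|=0.82933 <1
  x=-0.415: |R|=0.78234 <1
  x=-0.376: |R|=0.78599 <1
  x=-1.152: |R|=1.36864 >1
  x=-1.036: |R|=1.19382 >1
Stable set (-0.8727, 0).

left endpoint -0.8727.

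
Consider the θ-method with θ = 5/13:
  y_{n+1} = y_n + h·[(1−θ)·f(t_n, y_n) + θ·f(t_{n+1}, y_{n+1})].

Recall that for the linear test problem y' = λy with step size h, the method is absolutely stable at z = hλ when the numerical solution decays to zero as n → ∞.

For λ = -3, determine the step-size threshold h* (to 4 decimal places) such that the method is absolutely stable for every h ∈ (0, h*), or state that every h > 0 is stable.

Test eqn y'=λy, z=hλ:
  y_{n+1} = y_n + z·[8/13·y_n + 5/13·y_{n+1}] ⇒ (1 − 5/13z)y_{n+1} = (1 + 8/13z)y_n
  R(z) = (1 + 8/13z)/(1 − 5/13z).

Boundary: |R(x)|=1, x<0.
x=-1.27: |R|=0.1468
R=−1: 1+8/13x = −1+5/13x ⇒ -3/13x=2 ⇒ x=2/(-3/13)=-8.6667
Confirm numerically:
  x=-7.286: |R|=0.91620 <1
  x=-6.266: |R|=0.83754 <1
  x=-5.773: |R|=0.79264 <1
  x=-4.581: |R|=0.65863 <1
  x=-9.041: |R|=1.01929 >1
  x=-8.760: |R|=1.00493 >1
  x=-8.720: |R|=1.00283 >1
So |R|<1 on (-8.6667, 0).

(-8.6667,0); λ=-3 ⇒ h* = (26/3)/3 = 2.8889.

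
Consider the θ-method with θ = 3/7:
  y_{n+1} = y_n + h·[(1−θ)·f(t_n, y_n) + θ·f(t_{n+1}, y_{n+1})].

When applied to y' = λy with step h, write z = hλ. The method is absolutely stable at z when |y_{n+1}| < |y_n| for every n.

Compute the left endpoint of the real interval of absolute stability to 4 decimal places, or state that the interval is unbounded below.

With y'=λy (z=hλ):
  y_{n+1} = y_n + z·[4/7·y_n + 3/7·y_{n+1}] ⇒ (1 − 3/7z)y_{n+1} = (1 + 4/7z)y_n
  ⇒ R(z) = (1 + 4/7z)/(1 − 3/7z).

Solve |R(x)|<1 on ℝ⁻.
x=-1.23: |R|=0.1946
R=−1: 1+4/7x = −1+3/7x ⇒ -1/7x=2 ⇒ x=2/(-1/7)=-14.0000
Confirm numerically:
  x=-13.484: |R|=0.98913 <1
  x=-10.322: |R|=0.90312 <1
  x=-8.719: |R|=0.84073 <1
  x=-14.546: |R|=1.01078 >1
  x=-14.465: |R|=1.00923 >1
So |R|<1 on (-14.0000, 0).

z* = -14.0000.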